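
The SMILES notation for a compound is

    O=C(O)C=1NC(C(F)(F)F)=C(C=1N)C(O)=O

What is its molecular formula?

C7H5F3N2O4

Walk through each heavy atom and fill implicit hydrogens from standard valence (C 4, N 3, O 2, S 2, halogen 1):
  atom 1: O, bond orders sum to 2 (valence 2) → 0 H
  atom 2: C, bond orders sum to 4 (valence 4) → 0 H
  atom 3: O, bond orders sum to 1 (valence 2) → 1 H
  atom 4: C, bond orders sum to 4 (valence 4) → 0 H
  atom 5: N, bond orders sum to 2 (valence 3) → 1 H
  atom 6: C, bond orders sum to 4 (valence 4) → 0 H
  atom 7: C, bond orders sum to 4 (valence 4) → 0 H
  atom 8: F (halogen, monovalent) → 0 H
  atom 9: F (halogen, monovalent) → 0 H
  atom 10: F (halogen, monovalent) → 0 H
  atom 11: C, bond orders sum to 4 (valence 4) → 0 H
  atom 12: C, bond orders sum to 4 (valence 4) → 0 H
  atom 13: N, bond orders sum to 1 (valence 3) → 2 H
  atom 14: C, bond orders sum to 4 (valence 4) → 0 H
  atom 15: O, bond orders sum to 1 (valence 2) → 1 H
  atom 16: O, bond orders sum to 2 (valence 2) → 0 H
Totals → C:7, H:5, F:3, N:2, O:4.
In Hill order: C7H5F3N2O4.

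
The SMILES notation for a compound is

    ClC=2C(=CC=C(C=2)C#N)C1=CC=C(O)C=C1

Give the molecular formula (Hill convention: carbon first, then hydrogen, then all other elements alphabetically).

C13H8ClNO

Walk through each heavy atom and fill implicit hydrogens from standard valence (C 4, N 3, O 2, S 2, halogen 1):
  atom 1: Cl (halogen, monovalent) → 0 H
  atom 2: C, bond orders sum to 4 (valence 4) → 0 H
  atom 3: C, bond orders sum to 4 (valence 4) → 0 H
  atom 4: C, bond orders sum to 3 (valence 4) → 1 H
  atom 5: C, bond orders sum to 3 (valence 4) → 1 H
  atom 6: C, bond orders sum to 4 (valence 4) → 0 H
  atom 7: C, bond orders sum to 3 (valence 4) → 1 H
  atom 8: C, bond orders sum to 4 (valence 4) → 0 H
  atom 9: N, bond orders sum to 3 (valence 3) → 0 H
  atom 10: C, bond orders sum to 4 (valence 4) → 0 H
  atom 11: C, bond orders sum to 3 (valence 4) → 1 H
  atom 12: C, bond orders sum to 3 (valence 4) → 1 H
  atom 13: C, bond orders sum to 4 (valence 4) → 0 H
  atom 14: O, bond orders sum to 1 (valence 2) → 1 H
  atom 15: C, bond orders sum to 3 (valence 4) → 1 H
  atom 16: C, bond orders sum to 3 (valence 4) → 1 H
Totals → C:13, H:8, Cl:1, N:1, O:1.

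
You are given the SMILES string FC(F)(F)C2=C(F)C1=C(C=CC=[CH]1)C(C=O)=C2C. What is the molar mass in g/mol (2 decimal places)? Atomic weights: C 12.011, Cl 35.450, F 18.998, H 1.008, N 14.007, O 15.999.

256.20 g/mol

First, the molecular formula is C13H8F4O (counting implicit H from valence).
  C: 13 × 12.011 = 156.143
  F: 4 × 18.998 = 75.992
  H: 8 × 1.008 = 8.064
  O: 1 × 15.999 = 15.999
Sum: 13×12.011 + 4×18.998 + 8×1.008 + 1×15.999 = 256.198 → 256.20 g/mol.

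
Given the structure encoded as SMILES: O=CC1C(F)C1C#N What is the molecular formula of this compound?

Walk through each heavy atom and fill implicit hydrogens from standard valence (C 4, N 3, O 2, S 2, halogen 1):
  atom 1: O, bond orders sum to 2 (valence 2) → 0 H
  atom 2: C, bond orders sum to 3 (valence 4) → 1 H
  atom 3: C, bond orders sum to 3 (valence 4) → 1 H
  atom 4: C, bond orders sum to 3 (valence 4) → 1 H
  atom 5: F (halogen, monovalent) → 0 H
  atom 6: C, bond orders sum to 3 (valence 4) → 1 H
  atom 7: C, bond orders sum to 4 (valence 4) → 0 H
  atom 8: N, bond orders sum to 3 (valence 3) → 0 H
Totals → C:5, H:4, F:1, N:1, O:1.
In Hill order: C5H4FNO.

C5H4FNO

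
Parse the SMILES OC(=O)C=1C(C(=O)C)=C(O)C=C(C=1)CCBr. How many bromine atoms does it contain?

Scan the SMILES for Br atoms (remember two-letter symbols like Cl and Br are single atoms).
Bromine count: 1.

1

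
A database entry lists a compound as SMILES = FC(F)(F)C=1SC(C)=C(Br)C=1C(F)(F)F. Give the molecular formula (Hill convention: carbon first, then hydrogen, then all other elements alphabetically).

Walk through each heavy atom and fill implicit hydrogens from standard valence (C 4, N 3, O 2, S 2, halogen 1):
  atom 1: F (halogen, monovalent) → 0 H
  atom 2: C, bond orders sum to 4 (valence 4) → 0 H
  atom 3: F (halogen, monovalent) → 0 H
  atom 4: F (halogen, monovalent) → 0 H
  atom 5: C, bond orders sum to 4 (valence 4) → 0 H
  atom 6: S, bond orders sum to 2 (valence 2) → 0 H
  atom 7: C, bond orders sum to 4 (valence 4) → 0 H
  atom 8: C, bond orders sum to 1 (valence 4) → 3 H
  atom 9: C, bond orders sum to 4 (valence 4) → 0 H
  atom 10: Br (halogen, monovalent) → 0 H
  atom 11: C, bond orders sum to 4 (valence 4) → 0 H
  atom 12: C, bond orders sum to 4 (valence 4) → 0 H
  atom 13: F (halogen, monovalent) → 0 H
  atom 14: F (halogen, monovalent) → 0 H
  atom 15: F (halogen, monovalent) → 0 H
Totals → C:7, H:3, Br:1, F:6, S:1.

C7H3BrF6S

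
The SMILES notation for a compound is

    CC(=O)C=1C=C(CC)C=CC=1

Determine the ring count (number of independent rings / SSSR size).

1

In SMILES, each pair of matching ring-closure digits denotes one ring-closing bond; the number of such bonds equals the number of independent rings.
Ring-closure bonds here: 1.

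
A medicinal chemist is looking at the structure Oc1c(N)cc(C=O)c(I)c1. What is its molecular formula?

Walk through each heavy atom and fill implicit hydrogens from standard valence (C 4, N 3, O 2, S 2, halogen 1); for lowercase aromatic atoms, an aromatic c carries 1 H when it has two neighbours and 0 H with three, and aromatic n carries 0 H:
  atom 1: O, bond orders sum to 1 (valence 2) → 1 H
  atom 2: aromatic c, 3 neighbours → 0 H
  atom 3: aromatic c, 3 neighbours → 0 H
  atom 4: N, bond orders sum to 1 (valence 3) → 2 H
  atom 5: aromatic c, 2 neighbours → 1 H
  atom 6: aromatic c, 3 neighbours → 0 H
  atom 7: C, bond orders sum to 3 (valence 4) → 1 H
  atom 8: O, bond orders sum to 2 (valence 2) → 0 H
  atom 9: aromatic c, 3 neighbours → 0 H
  atom 10: I (halogen, monovalent) → 0 H
  atom 11: aromatic c, 2 neighbours → 1 H
Totals → C:7, H:6, I:1, N:1, O:2.

C7H6INO2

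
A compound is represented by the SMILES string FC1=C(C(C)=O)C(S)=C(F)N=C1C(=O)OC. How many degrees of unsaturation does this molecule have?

6

Degree of unsaturation = (number of rings) + (number of π bonds).
Ring closures in the SMILES: 1.
π bonds: 5 double bonds (each 1 DoU) → 5 DoU from unsaturation.
Total DoU = 1 + 5 = 6.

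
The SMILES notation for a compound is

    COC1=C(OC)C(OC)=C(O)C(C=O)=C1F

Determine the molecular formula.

C10H11FO5

Walk through each heavy atom and fill implicit hydrogens from standard valence (C 4, N 3, O 2, S 2, halogen 1):
  atom 1: C, bond orders sum to 1 (valence 4) → 3 H
  atom 2: O, bond orders sum to 2 (valence 2) → 0 H
  atom 3: C, bond orders sum to 4 (valence 4) → 0 H
  atom 4: C, bond orders sum to 4 (valence 4) → 0 H
  atom 5: O, bond orders sum to 2 (valence 2) → 0 H
  atom 6: C, bond orders sum to 1 (valence 4) → 3 H
  atom 7: C, bond orders sum to 4 (valence 4) → 0 H
  atom 8: O, bond orders sum to 2 (valence 2) → 0 H
  atom 9: C, bond orders sum to 1 (valence 4) → 3 H
  atom 10: C, bond orders sum to 4 (valence 4) → 0 H
  atom 11: O, bond orders sum to 1 (valence 2) → 1 H
  atom 12: C, bond orders sum to 4 (valence 4) → 0 H
  atom 13: C, bond orders sum to 3 (valence 4) → 1 H
  atom 14: O, bond orders sum to 2 (valence 2) → 0 H
  atom 15: C, bond orders sum to 4 (valence 4) → 0 H
  atom 16: F (halogen, monovalent) → 0 H
Totals → C:10, H:11, F:1, O:5.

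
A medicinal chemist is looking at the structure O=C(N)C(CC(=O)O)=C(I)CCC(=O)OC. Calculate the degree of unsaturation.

4

Degree of unsaturation = (number of rings) + (number of π bonds).
Ring closures in the SMILES: 0.
π bonds: 4 double bonds (each 1 DoU) → 4 DoU from unsaturation.
Total DoU = 0 + 4 = 4.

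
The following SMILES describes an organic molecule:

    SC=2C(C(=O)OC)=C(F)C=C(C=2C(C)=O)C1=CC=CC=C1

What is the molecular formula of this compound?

C16H13FO3S

Walk through each heavy atom and fill implicit hydrogens from standard valence (C 4, N 3, O 2, S 2, halogen 1):
  atom 1: S, bond orders sum to 1 (valence 2) → 1 H
  atom 2: C, bond orders sum to 4 (valence 4) → 0 H
  atom 3: C, bond orders sum to 4 (valence 4) → 0 H
  atom 4: C, bond orders sum to 4 (valence 4) → 0 H
  atom 5: O, bond orders sum to 2 (valence 2) → 0 H
  atom 6: O, bond orders sum to 2 (valence 2) → 0 H
  atom 7: C, bond orders sum to 1 (valence 4) → 3 H
  atom 8: C, bond orders sum to 4 (valence 4) → 0 H
  atom 9: F (halogen, monovalent) → 0 H
  atom 10: C, bond orders sum to 3 (valence 4) → 1 H
  atom 11: C, bond orders sum to 4 (valence 4) → 0 H
  atom 12: C, bond orders sum to 4 (valence 4) → 0 H
  atom 13: C, bond orders sum to 4 (valence 4) → 0 H
  atom 14: C, bond orders sum to 1 (valence 4) → 3 H
  atom 15: O, bond orders sum to 2 (valence 2) → 0 H
  atom 16: C, bond orders sum to 4 (valence 4) → 0 H
  atom 17: C, bond orders sum to 3 (valence 4) → 1 H
  atom 18: C, bond orders sum to 3 (valence 4) → 1 H
  atom 19: C, bond orders sum to 3 (valence 4) → 1 H
  atom 20: C, bond orders sum to 3 (valence 4) → 1 H
  atom 21: C, bond orders sum to 3 (valence 4) → 1 H
Totals → C:16, H:13, F:1, O:3, S:1.
In Hill order: C16H13FO3S.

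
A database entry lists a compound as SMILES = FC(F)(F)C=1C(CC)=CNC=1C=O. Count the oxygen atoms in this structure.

1

Scan the SMILES for O atoms (remember two-letter symbols like Cl and Br are single atoms).
Oxygen count: 1.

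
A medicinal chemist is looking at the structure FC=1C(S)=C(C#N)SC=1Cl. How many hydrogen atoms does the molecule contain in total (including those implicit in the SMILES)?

Walk through each heavy atom and fill implicit hydrogens from standard valence (C 4, N 3, O 2, S 2, halogen 1):
  atom 1: F (halogen, monovalent) → 0 H
  atom 2: C, bond orders sum to 4 (valence 4) → 0 H
  atom 3: C, bond orders sum to 4 (valence 4) → 0 H
  atom 4: S, bond orders sum to 1 (valence 2) → 1 H
  atom 5: C, bond orders sum to 4 (valence 4) → 0 H
  atom 6: C, bond orders sum to 4 (valence 4) → 0 H
  atom 7: N, bond orders sum to 3 (valence 3) → 0 H
  atom 8: S, bond orders sum to 2 (valence 2) → 0 H
  atom 9: C, bond orders sum to 4 (valence 4) → 0 H
  atom 10: Cl (halogen, monovalent) → 0 H
Total hydrogens: 1.

1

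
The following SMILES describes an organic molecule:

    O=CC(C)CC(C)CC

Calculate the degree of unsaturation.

Degree of unsaturation = (number of rings) + (number of π bonds).
Ring closures in the SMILES: 0.
π bonds: 1 double bond (each 1 DoU) → 1 DoU from unsaturation.
Total DoU = 0 + 1 = 1.

1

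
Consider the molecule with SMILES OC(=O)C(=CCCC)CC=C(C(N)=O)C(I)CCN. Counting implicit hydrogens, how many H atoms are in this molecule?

21

Walk through each heavy atom and fill implicit hydrogens from standard valence (C 4, N 3, O 2, S 2, halogen 1):
  atom 1: O, bond orders sum to 1 (valence 2) → 1 H
  atom 2: C, bond orders sum to 4 (valence 4) → 0 H
  atom 3: O, bond orders sum to 2 (valence 2) → 0 H
  atom 4: C, bond orders sum to 4 (valence 4) → 0 H
  atom 5: C, bond orders sum to 3 (valence 4) → 1 H
  atom 6: C, bond orders sum to 2 (valence 4) → 2 H
  atom 7: C, bond orders sum to 2 (valence 4) → 2 H
  atom 8: C, bond orders sum to 1 (valence 4) → 3 H
  atom 9: C, bond orders sum to 2 (valence 4) → 2 H
  atom 10: C, bond orders sum to 3 (valence 4) → 1 H
  atom 11: C, bond orders sum to 4 (valence 4) → 0 H
  atom 12: C, bond orders sum to 4 (valence 4) → 0 H
  atom 13: N, bond orders sum to 1 (valence 3) → 2 H
  atom 14: O, bond orders sum to 2 (valence 2) → 0 H
  atom 15: C, bond orders sum to 3 (valence 4) → 1 H
  atom 16: I (halogen, monovalent) → 0 H
  atom 17: C, bond orders sum to 2 (valence 4) → 2 H
  atom 18: C, bond orders sum to 2 (valence 4) → 2 H
  atom 19: N, bond orders sum to 1 (valence 3) → 2 H
Total hydrogens: 21.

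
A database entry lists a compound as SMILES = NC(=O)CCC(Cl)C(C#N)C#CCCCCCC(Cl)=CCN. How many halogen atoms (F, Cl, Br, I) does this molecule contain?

Halogen atoms appear at heavy-atom positions 7, 19 (2×Cl).
Other groups present: 1 alkene, 1 alkyne, 1 amide, 1 nitrile, 1 primary amine.
Halogen count: 2.

2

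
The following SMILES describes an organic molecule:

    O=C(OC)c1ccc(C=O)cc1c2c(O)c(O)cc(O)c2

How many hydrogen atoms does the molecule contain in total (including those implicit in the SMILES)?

12

Walk through each heavy atom and fill implicit hydrogens from standard valence (C 4, N 3, O 2, S 2, halogen 1); for lowercase aromatic atoms, an aromatic c carries 1 H when it has two neighbours and 0 H with three, and aromatic n carries 0 H:
  atom 1: O, bond orders sum to 2 (valence 2) → 0 H
  atom 2: C, bond orders sum to 4 (valence 4) → 0 H
  atom 3: O, bond orders sum to 2 (valence 2) → 0 H
  atom 4: C, bond orders sum to 1 (valence 4) → 3 H
  atom 5: aromatic c, 3 neighbours → 0 H
  atom 6: aromatic c, 2 neighbours → 1 H
  atom 7: aromatic c, 2 neighbours → 1 H
  atom 8: aromatic c, 3 neighbours → 0 H
  atom 9: C, bond orders sum to 3 (valence 4) → 1 H
  atom 10: O, bond orders sum to 2 (valence 2) → 0 H
  atom 11: aromatic c, 2 neighbours → 1 H
  atom 12: aromatic c, 3 neighbours → 0 H
  atom 13: aromatic c, 3 neighbours → 0 H
  atom 14: aromatic c, 3 neighbours → 0 H
  atom 15: O, bond orders sum to 1 (valence 2) → 1 H
  atom 16: aromatic c, 3 neighbours → 0 H
  atom 17: O, bond orders sum to 1 (valence 2) → 1 H
  atom 18: aromatic c, 2 neighbours → 1 H
  atom 19: aromatic c, 3 neighbours → 0 H
  atom 20: O, bond orders sum to 1 (valence 2) → 1 H
  atom 21: aromatic c, 2 neighbours → 1 H
Total hydrogens: 12.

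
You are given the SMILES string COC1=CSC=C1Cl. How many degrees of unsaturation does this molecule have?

3

Molecular formula: C5H5ClOS.
DoU = (2C + 2 + N − H − X) / 2, where X is the halogen count and O/S are ignored.
    = (2·5 + 2 + 0 − 5 − 1) / 2 = 6 / 2 = 3.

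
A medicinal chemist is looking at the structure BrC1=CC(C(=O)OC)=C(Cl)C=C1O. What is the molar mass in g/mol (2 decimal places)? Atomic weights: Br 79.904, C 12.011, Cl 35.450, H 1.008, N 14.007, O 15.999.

First, the molecular formula is C8H6BrClO3 (counting implicit H from valence).
  Br: 1 × 79.904 = 79.904
  C: 8 × 12.011 = 96.088
  Cl: 1 × 35.450 = 35.450
  H: 6 × 1.008 = 6.048
  O: 3 × 15.999 = 47.997
Sum: 1×79.904 + 8×12.011 + 1×35.450 + 6×1.008 + 3×15.999 = 265.487 → 265.49 g/mol.

265.49 g/mol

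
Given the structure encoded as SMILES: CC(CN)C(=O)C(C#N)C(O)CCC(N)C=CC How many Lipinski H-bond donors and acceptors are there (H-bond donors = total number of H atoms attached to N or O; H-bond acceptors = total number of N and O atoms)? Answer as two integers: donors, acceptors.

Donors: find every N or O and count the H atoms it carries.
  atom 4 (N): bond orders sum to 1 → 2 H
  atom 6 (O): bond orders sum to 2 → 0 H
  atom 9 (N): bond orders sum to 3 → 0 H
  atom 11 (O): bond orders sum to 1 → 1 H
  atom 15 (N): bond orders sum to 1 → 2 H
Lipinski HBD = 5.
Acceptors: N atoms = 3, O atoms = 2 → HBA = 5.

5, 5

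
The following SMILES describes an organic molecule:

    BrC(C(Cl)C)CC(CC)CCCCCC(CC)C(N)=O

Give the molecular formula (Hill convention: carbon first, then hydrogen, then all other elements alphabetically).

C16H31BrClNO

Walk through each heavy atom and fill implicit hydrogens from standard valence (C 4, N 3, O 2, S 2, halogen 1):
  atom 1: Br (halogen, monovalent) → 0 H
  atom 2: C, bond orders sum to 3 (valence 4) → 1 H
  atom 3: C, bond orders sum to 3 (valence 4) → 1 H
  atom 4: Cl (halogen, monovalent) → 0 H
  atom 5: C, bond orders sum to 1 (valence 4) → 3 H
  atom 6: C, bond orders sum to 2 (valence 4) → 2 H
  atom 7: C, bond orders sum to 3 (valence 4) → 1 H
  atom 8: C, bond orders sum to 2 (valence 4) → 2 H
  atom 9: C, bond orders sum to 1 (valence 4) → 3 H
  atom 10: C, bond orders sum to 2 (valence 4) → 2 H
  atom 11: C, bond orders sum to 2 (valence 4) → 2 H
  atom 12: C, bond orders sum to 2 (valence 4) → 2 H
  atom 13: C, bond orders sum to 2 (valence 4) → 2 H
  atom 14: C, bond orders sum to 2 (valence 4) → 2 H
  atom 15: C, bond orders sum to 3 (valence 4) → 1 H
  atom 16: C, bond orders sum to 2 (valence 4) → 2 H
  atom 17: C, bond orders sum to 1 (valence 4) → 3 H
  atom 18: C, bond orders sum to 4 (valence 4) → 0 H
  atom 19: N, bond orders sum to 1 (valence 3) → 2 H
  atom 20: O, bond orders sum to 2 (valence 2) → 0 H
Totals → C:16, H:31, Br:1, Cl:1, N:1, O:1.
In Hill order: C16H31BrClNO.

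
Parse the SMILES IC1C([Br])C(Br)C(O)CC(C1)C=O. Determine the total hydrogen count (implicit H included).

Walk through each heavy atom and fill implicit hydrogens from standard valence (C 4, N 3, O 2, S 2, halogen 1):
  atom 1: I (halogen, monovalent) → 0 H
  atom 2: C, bond orders sum to 3 (valence 4) → 1 H
  atom 3: C, bond orders sum to 3 (valence 4) → 1 H
  atom 4: Br with explicit H count 0
  atom 5: C, bond orders sum to 3 (valence 4) → 1 H
  atom 6: Br (halogen, monovalent) → 0 H
  atom 7: C, bond orders sum to 3 (valence 4) → 1 H
  atom 8: O, bond orders sum to 1 (valence 2) → 1 H
  atom 9: C, bond orders sum to 2 (valence 4) → 2 H
  atom 10: C, bond orders sum to 3 (valence 4) → 1 H
  atom 11: C, bond orders sum to 2 (valence 4) → 2 H
  atom 12: C, bond orders sum to 3 (valence 4) → 1 H
  atom 13: O, bond orders sum to 2 (valence 2) → 0 H
Total hydrogens: 11.

11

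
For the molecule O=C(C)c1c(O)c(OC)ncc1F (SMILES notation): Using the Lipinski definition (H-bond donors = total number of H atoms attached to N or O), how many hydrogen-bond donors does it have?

Donors: find every N or O and count the H atoms it carries.
  atom 1 (O): bond orders sum to 2 → 0 H
  atom 6 (O): bond orders sum to 1 → 1 H
  atom 8 (O): bond orders sum to 2 → 0 H
  atom 10 (N): bond orders sum to 3 → 0 H
Lipinski HBD = 1.

1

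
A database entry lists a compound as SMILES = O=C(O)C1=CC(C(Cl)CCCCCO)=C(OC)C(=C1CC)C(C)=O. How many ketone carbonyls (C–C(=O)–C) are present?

The ketone motif appears at heavy-atom position 22 in the SMILES.
Other groups present: 1 carboxylic acid, 1 ether, 1 hydroxyl.
Ketone count: 1.

1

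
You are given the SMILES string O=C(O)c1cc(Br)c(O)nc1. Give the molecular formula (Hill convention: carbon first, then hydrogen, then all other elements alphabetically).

C6H4BrNO3

Walk through each heavy atom and fill implicit hydrogens from standard valence (C 4, N 3, O 2, S 2, halogen 1); for lowercase aromatic atoms, an aromatic c carries 1 H when it has two neighbours and 0 H with three, and aromatic n carries 0 H:
  atom 1: O, bond orders sum to 2 (valence 2) → 0 H
  atom 2: C, bond orders sum to 4 (valence 4) → 0 H
  atom 3: O, bond orders sum to 1 (valence 2) → 1 H
  atom 4: aromatic c, 3 neighbours → 0 H
  atom 5: aromatic c, 2 neighbours → 1 H
  atom 6: aromatic c, 3 neighbours → 0 H
  atom 7: Br (halogen, monovalent) → 0 H
  atom 8: aromatic c, 3 neighbours → 0 H
  atom 9: O, bond orders sum to 1 (valence 2) → 1 H
  atom 10: aromatic n, 2 neighbours → 0 H
  atom 11: aromatic c, 2 neighbours → 1 H
Totals → C:6, H:4, Br:1, N:1, O:3.
In Hill order: C6H4BrNO3.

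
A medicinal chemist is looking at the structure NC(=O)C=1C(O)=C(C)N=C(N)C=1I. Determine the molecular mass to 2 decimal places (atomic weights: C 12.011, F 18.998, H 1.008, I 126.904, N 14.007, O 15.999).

First, the molecular formula is C7H8IN3O2 (counting implicit H from valence).
  C: 7 × 12.011 = 84.077
  H: 8 × 1.008 = 8.064
  I: 1 × 126.904 = 126.904
  N: 3 × 14.007 = 42.021
  O: 2 × 15.999 = 31.998
Sum: 7×12.011 + 8×1.008 + 1×126.904 + 3×14.007 + 2×15.999 = 293.064 → 293.06 g/mol.

293.06 g/mol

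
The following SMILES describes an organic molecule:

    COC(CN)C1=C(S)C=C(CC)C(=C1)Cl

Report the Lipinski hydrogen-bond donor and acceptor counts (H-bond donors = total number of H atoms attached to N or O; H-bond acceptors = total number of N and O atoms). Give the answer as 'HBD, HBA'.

2, 2

Donors: find every N or O and count the H atoms it carries.
  atom 2 (O): bond orders sum to 2 → 0 H
  atom 5 (N): bond orders sum to 1 → 2 H
Lipinski HBD = 2.
Acceptors: N atoms = 1, O atoms = 1 → HBA = 2.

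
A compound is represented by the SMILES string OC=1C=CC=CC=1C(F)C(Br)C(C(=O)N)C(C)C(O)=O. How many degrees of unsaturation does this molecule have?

6

Degree of unsaturation = (number of rings) + (number of π bonds).
Ring closures in the SMILES: 1.
π bonds: 5 double bonds (each 1 DoU) → 5 DoU from unsaturation.
Total DoU = 1 + 5 = 6.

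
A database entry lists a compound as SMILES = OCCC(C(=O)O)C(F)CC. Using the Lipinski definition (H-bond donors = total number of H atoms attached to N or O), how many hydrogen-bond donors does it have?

Donors: find every N or O and count the H atoms it carries.
  atom 1 (O): bond orders sum to 1 → 1 H
  atom 6 (O): bond orders sum to 2 → 0 H
  atom 7 (O): bond orders sum to 1 → 1 H
Lipinski HBD = 2.

2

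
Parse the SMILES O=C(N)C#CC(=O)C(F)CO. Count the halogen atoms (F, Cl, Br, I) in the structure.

1

Halogen atoms appear at heavy-atom position 9 (1×F).
Other groups present: 1 alkyne, 1 amide, 1 hydroxyl, 1 ketone.
Halogen count: 1.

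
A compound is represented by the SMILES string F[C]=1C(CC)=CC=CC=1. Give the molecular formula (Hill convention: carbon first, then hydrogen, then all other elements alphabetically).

Walk through each heavy atom and fill implicit hydrogens from standard valence (C 4, N 3, O 2, S 2, halogen 1):
  atom 1: F (halogen, monovalent) → 0 H
  atom 2: C with explicit H count 0
  atom 3: C, bond orders sum to 4 (valence 4) → 0 H
  atom 4: C, bond orders sum to 2 (valence 4) → 2 H
  atom 5: C, bond orders sum to 1 (valence 4) → 3 H
  atom 6: C, bond orders sum to 3 (valence 4) → 1 H
  atom 7: C, bond orders sum to 3 (valence 4) → 1 H
  atom 8: C, bond orders sum to 3 (valence 4) → 1 H
  atom 9: C, bond orders sum to 3 (valence 4) → 1 H
Totals → C:8, H:9, F:1.
In Hill order: C8H9F.

C8H9F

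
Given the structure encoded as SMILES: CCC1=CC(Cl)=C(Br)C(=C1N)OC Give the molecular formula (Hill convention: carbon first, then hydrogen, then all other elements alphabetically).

Walk through each heavy atom and fill implicit hydrogens from standard valence (C 4, N 3, O 2, S 2, halogen 1):
  atom 1: C, bond orders sum to 1 (valence 4) → 3 H
  atom 2: C, bond orders sum to 2 (valence 4) → 2 H
  atom 3: C, bond orders sum to 4 (valence 4) → 0 H
  atom 4: C, bond orders sum to 3 (valence 4) → 1 H
  atom 5: C, bond orders sum to 4 (valence 4) → 0 H
  atom 6: Cl (halogen, monovalent) → 0 H
  atom 7: C, bond orders sum to 4 (valence 4) → 0 H
  atom 8: Br (halogen, monovalent) → 0 H
  atom 9: C, bond orders sum to 4 (valence 4) → 0 H
  atom 10: C, bond orders sum to 4 (valence 4) → 0 H
  atom 11: N, bond orders sum to 1 (valence 3) → 2 H
  atom 12: O, bond orders sum to 2 (valence 2) → 0 H
  atom 13: C, bond orders sum to 1 (valence 4) → 3 H
Totals → C:9, H:11, Br:1, Cl:1, N:1, O:1.
In Hill order: C9H11BrClNO.

C9H11BrClNO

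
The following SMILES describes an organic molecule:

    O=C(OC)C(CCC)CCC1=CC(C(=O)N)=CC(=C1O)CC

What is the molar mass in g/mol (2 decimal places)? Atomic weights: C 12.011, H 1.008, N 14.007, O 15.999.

First, the molecular formula is C17H25NO4 (counting implicit H from valence).
  C: 17 × 12.011 = 204.187
  H: 25 × 1.008 = 25.200
  N: 1 × 14.007 = 14.007
  O: 4 × 15.999 = 63.996
Sum: 17×12.011 + 25×1.008 + 1×14.007 + 4×15.999 = 307.390 → 307.39 g/mol.

307.39 g/mol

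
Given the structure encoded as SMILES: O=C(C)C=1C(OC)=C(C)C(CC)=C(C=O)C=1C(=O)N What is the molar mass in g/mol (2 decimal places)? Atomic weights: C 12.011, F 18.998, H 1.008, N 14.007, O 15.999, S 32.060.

263.29 g/mol

First, the molecular formula is C14H17NO4 (counting implicit H from valence).
  C: 14 × 12.011 = 168.154
  H: 17 × 1.008 = 17.136
  N: 1 × 14.007 = 14.007
  O: 4 × 15.999 = 63.996
Sum: 14×12.011 + 17×1.008 + 1×14.007 + 4×15.999 = 263.293 → 263.29 g/mol.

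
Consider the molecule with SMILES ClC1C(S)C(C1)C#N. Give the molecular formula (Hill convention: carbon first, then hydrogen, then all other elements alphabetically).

Walk through each heavy atom and fill implicit hydrogens from standard valence (C 4, N 3, O 2, S 2, halogen 1):
  atom 1: Cl (halogen, monovalent) → 0 H
  atom 2: C, bond orders sum to 3 (valence 4) → 1 H
  atom 3: C, bond orders sum to 3 (valence 4) → 1 H
  atom 4: S, bond orders sum to 1 (valence 2) → 1 H
  atom 5: C, bond orders sum to 3 (valence 4) → 1 H
  atom 6: C, bond orders sum to 2 (valence 4) → 2 H
  atom 7: C, bond orders sum to 4 (valence 4) → 0 H
  atom 8: N, bond orders sum to 3 (valence 3) → 0 H
Totals → C:5, H:6, Cl:1, N:1, S:1.

C5H6ClNS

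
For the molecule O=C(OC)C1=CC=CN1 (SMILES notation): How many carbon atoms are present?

Count every carbon token in the SMILES (each C, including those in ring-closure positions and inside branches).
Carbon count: 6.

6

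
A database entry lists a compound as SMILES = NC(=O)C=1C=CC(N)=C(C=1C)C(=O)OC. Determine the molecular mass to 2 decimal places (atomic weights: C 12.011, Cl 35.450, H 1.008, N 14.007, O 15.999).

First, the molecular formula is C10H12N2O3 (counting implicit H from valence).
  C: 10 × 12.011 = 120.110
  H: 12 × 1.008 = 12.096
  N: 2 × 14.007 = 28.014
  O: 3 × 15.999 = 47.997
Sum: 10×12.011 + 12×1.008 + 2×14.007 + 3×15.999 = 208.217 → 208.22 g/mol.

208.22 g/mol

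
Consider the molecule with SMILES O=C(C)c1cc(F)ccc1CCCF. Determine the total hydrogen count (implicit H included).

12

Walk through each heavy atom and fill implicit hydrogens from standard valence (C 4, N 3, O 2, S 2, halogen 1); for lowercase aromatic atoms, an aromatic c carries 1 H when it has two neighbours and 0 H with three, and aromatic n carries 0 H:
  atom 1: O, bond orders sum to 2 (valence 2) → 0 H
  atom 2: C, bond orders sum to 4 (valence 4) → 0 H
  atom 3: C, bond orders sum to 1 (valence 4) → 3 H
  atom 4: aromatic c, 3 neighbours → 0 H
  atom 5: aromatic c, 2 neighbours → 1 H
  atom 6: aromatic c, 3 neighbours → 0 H
  atom 7: F (halogen, monovalent) → 0 H
  atom 8: aromatic c, 2 neighbours → 1 H
  atom 9: aromatic c, 2 neighbours → 1 H
  atom 10: aromatic c, 3 neighbours → 0 H
  atom 11: C, bond orders sum to 2 (valence 4) → 2 H
  atom 12: C, bond orders sum to 2 (valence 4) → 2 H
  atom 13: C, bond orders sum to 2 (valence 4) → 2 H
  atom 14: F (halogen, monovalent) → 0 H
Total hydrogens: 12.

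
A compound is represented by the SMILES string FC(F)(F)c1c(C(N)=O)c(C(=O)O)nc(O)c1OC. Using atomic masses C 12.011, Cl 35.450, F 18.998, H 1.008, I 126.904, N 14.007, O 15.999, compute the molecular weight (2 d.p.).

First, the molecular formula is C9H7F3N2O5 (counting implicit H from valence).
  C: 9 × 12.011 = 108.099
  F: 3 × 18.998 = 56.994
  H: 7 × 1.008 = 7.056
  N: 2 × 14.007 = 28.014
  O: 5 × 15.999 = 79.995
Sum: 9×12.011 + 3×18.998 + 7×1.008 + 2×14.007 + 5×15.999 = 280.158 → 280.16 g/mol.

280.16 g/mol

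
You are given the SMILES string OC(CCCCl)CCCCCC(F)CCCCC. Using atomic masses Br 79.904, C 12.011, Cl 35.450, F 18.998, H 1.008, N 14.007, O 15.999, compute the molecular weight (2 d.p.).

280.85 g/mol

First, the molecular formula is C15H30ClFO (counting implicit H from valence).
  C: 15 × 12.011 = 180.165
  Cl: 1 × 35.450 = 35.450
  F: 1 × 18.998 = 18.998
  H: 30 × 1.008 = 30.240
  O: 1 × 15.999 = 15.999
Sum: 15×12.011 + 1×35.450 + 1×18.998 + 30×1.008 + 1×15.999 = 280.852 → 280.85 g/mol.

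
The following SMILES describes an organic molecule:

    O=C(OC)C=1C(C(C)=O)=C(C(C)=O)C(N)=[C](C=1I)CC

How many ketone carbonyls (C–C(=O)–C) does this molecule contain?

2

The ketone motif appears at heavy-atom positions 7, 11 in the SMILES.
Other groups present: 1 ester, 1 primary amine.
Ketone count: 2.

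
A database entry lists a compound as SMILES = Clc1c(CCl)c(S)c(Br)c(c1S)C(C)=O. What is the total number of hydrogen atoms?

Walk through each heavy atom and fill implicit hydrogens from standard valence (C 4, N 3, O 2, S 2, halogen 1); for lowercase aromatic atoms, an aromatic c carries 1 H when it has two neighbours and 0 H with three, and aromatic n carries 0 H:
  atom 1: Cl (halogen, monovalent) → 0 H
  atom 2: aromatic c, 3 neighbours → 0 H
  atom 3: aromatic c, 3 neighbours → 0 H
  atom 4: C, bond orders sum to 2 (valence 4) → 2 H
  atom 5: Cl (halogen, monovalent) → 0 H
  atom 6: aromatic c, 3 neighbours → 0 H
  atom 7: S, bond orders sum to 1 (valence 2) → 1 H
  atom 8: aromatic c, 3 neighbours → 0 H
  atom 9: Br (halogen, monovalent) → 0 H
  atom 10: aromatic c, 3 neighbours → 0 H
  atom 11: aromatic c, 3 neighbours → 0 H
  atom 12: S, bond orders sum to 1 (valence 2) → 1 H
  atom 13: C, bond orders sum to 4 (valence 4) → 0 H
  atom 14: C, bond orders sum to 1 (valence 4) → 3 H
  atom 15: O, bond orders sum to 2 (valence 2) → 0 H
Total hydrogens: 7.

7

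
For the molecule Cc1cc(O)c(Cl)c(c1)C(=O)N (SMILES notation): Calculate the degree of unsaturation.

5

Molecular formula: C8H8ClNO2.
DoU = (2C + 2 + N − H − X) / 2, where X is the halogen count and O/S are ignored.
    = (2·8 + 2 + 1 − 8 − 1) / 2 = 10 / 2 = 5.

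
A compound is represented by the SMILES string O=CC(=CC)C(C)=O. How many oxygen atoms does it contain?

2

Scan the SMILES for O atoms (remember two-letter symbols like Cl and Br are single atoms).
Oxygen count: 2.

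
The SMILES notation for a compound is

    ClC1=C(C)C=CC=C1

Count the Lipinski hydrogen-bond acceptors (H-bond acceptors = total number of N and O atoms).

0

N atoms: 0; O atoms: 0.
Lipinski HBA = 0 + 0 = 0.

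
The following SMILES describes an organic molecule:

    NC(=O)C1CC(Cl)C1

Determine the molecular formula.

Walk through each heavy atom and fill implicit hydrogens from standard valence (C 4, N 3, O 2, S 2, halogen 1):
  atom 1: N, bond orders sum to 1 (valence 3) → 2 H
  atom 2: C, bond orders sum to 4 (valence 4) → 0 H
  atom 3: O, bond orders sum to 2 (valence 2) → 0 H
  atom 4: C, bond orders sum to 3 (valence 4) → 1 H
  atom 5: C, bond orders sum to 2 (valence 4) → 2 H
  atom 6: C, bond orders sum to 3 (valence 4) → 1 H
  atom 7: Cl (halogen, monovalent) → 0 H
  atom 8: C, bond orders sum to 2 (valence 4) → 2 H
Totals → C:5, H:8, Cl:1, N:1, O:1.
In Hill order: C5H8ClNO.

C5H8ClNO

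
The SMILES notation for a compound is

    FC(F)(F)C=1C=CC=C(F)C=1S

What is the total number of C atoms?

7

Count every carbon token in the SMILES (each C, including those in ring-closure positions and inside branches).
Carbon count: 7.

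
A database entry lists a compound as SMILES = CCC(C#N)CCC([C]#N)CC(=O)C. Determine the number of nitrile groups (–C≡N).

2

The nitrile motif appears at heavy-atom positions 4, 9 in the SMILES.
Other groups present: 1 ketone.
Nitrile count: 2.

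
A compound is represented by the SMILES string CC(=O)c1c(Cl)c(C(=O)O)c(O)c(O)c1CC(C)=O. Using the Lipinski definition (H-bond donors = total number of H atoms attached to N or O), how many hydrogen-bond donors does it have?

Donors: find every N or O and count the H atoms it carries.
  atom 3 (O): bond orders sum to 2 → 0 H
  atom 9 (O): bond orders sum to 2 → 0 H
  atom 10 (O): bond orders sum to 1 → 1 H
  atom 12 (O): bond orders sum to 1 → 1 H
  atom 14 (O): bond orders sum to 1 → 1 H
  atom 19 (O): bond orders sum to 2 → 0 H
Lipinski HBD = 3.

3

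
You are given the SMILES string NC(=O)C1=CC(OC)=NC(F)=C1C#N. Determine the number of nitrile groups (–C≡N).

1

The nitrile motif appears at heavy-atom position 13 in the SMILES.
Other groups present: 1 amide, 1 ether.
Nitrile count: 1.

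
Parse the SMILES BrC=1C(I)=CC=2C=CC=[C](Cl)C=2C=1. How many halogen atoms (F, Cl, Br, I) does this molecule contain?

3

Halogen atoms appear at heavy-atom positions 1, 4, 11 (1×Br, 1×Cl, 1×I).
Halogen count: 3.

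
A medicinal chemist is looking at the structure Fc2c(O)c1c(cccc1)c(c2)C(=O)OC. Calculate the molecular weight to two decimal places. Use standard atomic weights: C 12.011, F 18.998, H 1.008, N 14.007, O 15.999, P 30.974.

220.20 g/mol

First, the molecular formula is C12H9FO3 (counting implicit H from valence).
  C: 12 × 12.011 = 144.132
  F: 1 × 18.998 = 18.998
  H: 9 × 1.008 = 9.072
  O: 3 × 15.999 = 47.997
Sum: 12×12.011 + 1×18.998 + 9×1.008 + 3×15.999 = 220.199 → 220.20 g/mol.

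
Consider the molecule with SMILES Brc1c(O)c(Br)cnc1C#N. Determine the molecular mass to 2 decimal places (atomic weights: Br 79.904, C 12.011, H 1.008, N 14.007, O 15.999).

First, the molecular formula is C6H2Br2N2O (counting implicit H from valence).
  Br: 2 × 79.904 = 159.808
  C: 6 × 12.011 = 72.066
  H: 2 × 1.008 = 2.016
  N: 2 × 14.007 = 28.014
  O: 1 × 15.999 = 15.999
Sum: 2×79.904 + 6×12.011 + 2×1.008 + 2×14.007 + 1×15.999 = 277.903 → 277.90 g/mol.

277.90 g/mol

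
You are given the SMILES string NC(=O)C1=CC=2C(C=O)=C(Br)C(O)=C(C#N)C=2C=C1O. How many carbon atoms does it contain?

Count every carbon token in the SMILES (each C, including those in ring-closure positions and inside branches).
Carbon count: 13.

13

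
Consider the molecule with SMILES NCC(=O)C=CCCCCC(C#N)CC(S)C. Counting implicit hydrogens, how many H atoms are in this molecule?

Walk through each heavy atom and fill implicit hydrogens from standard valence (C 4, N 3, O 2, S 2, halogen 1):
  atom 1: N, bond orders sum to 1 (valence 3) → 2 H
  atom 2: C, bond orders sum to 2 (valence 4) → 2 H
  atom 3: C, bond orders sum to 4 (valence 4) → 0 H
  atom 4: O, bond orders sum to 2 (valence 2) → 0 H
  atom 5: C, bond orders sum to 3 (valence 4) → 1 H
  atom 6: C, bond orders sum to 3 (valence 4) → 1 H
  atom 7: C, bond orders sum to 2 (valence 4) → 2 H
  atom 8: C, bond orders sum to 2 (valence 4) → 2 H
  atom 9: C, bond orders sum to 2 (valence 4) → 2 H
  atom 10: C, bond orders sum to 2 (valence 4) → 2 H
  atom 11: C, bond orders sum to 3 (valence 4) → 1 H
  atom 12: C, bond orders sum to 4 (valence 4) → 0 H
  atom 13: N, bond orders sum to 3 (valence 3) → 0 H
  atom 14: C, bond orders sum to 2 (valence 4) → 2 H
  atom 15: C, bond orders sum to 3 (valence 4) → 1 H
  atom 16: S, bond orders sum to 1 (valence 2) → 1 H
  atom 17: C, bond orders sum to 1 (valence 4) → 3 H
Total hydrogens: 22.

22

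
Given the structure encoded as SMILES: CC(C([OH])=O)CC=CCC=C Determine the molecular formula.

C9H14O2

Walk through each heavy atom and fill implicit hydrogens from standard valence (C 4, N 3, O 2, S 2, halogen 1):
  atom 1: C, bond orders sum to 1 (valence 4) → 3 H
  atom 2: C, bond orders sum to 3 (valence 4) → 1 H
  atom 3: C, bond orders sum to 4 (valence 4) → 0 H
  atom 4: O with explicit H count 1
  atom 5: O, bond orders sum to 2 (valence 2) → 0 H
  atom 6: C, bond orders sum to 2 (valence 4) → 2 H
  atom 7: C, bond orders sum to 3 (valence 4) → 1 H
  atom 8: C, bond orders sum to 3 (valence 4) → 1 H
  atom 9: C, bond orders sum to 2 (valence 4) → 2 H
  atom 10: C, bond orders sum to 3 (valence 4) → 1 H
  atom 11: C, bond orders sum to 2 (valence 4) → 2 H
Totals → C:9, H:14, O:2.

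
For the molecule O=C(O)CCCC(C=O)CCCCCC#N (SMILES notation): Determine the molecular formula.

C12H19NO3

Walk through each heavy atom and fill implicit hydrogens from standard valence (C 4, N 3, O 2, S 2, halogen 1):
  atom 1: O, bond orders sum to 2 (valence 2) → 0 H
  atom 2: C, bond orders sum to 4 (valence 4) → 0 H
  atom 3: O, bond orders sum to 1 (valence 2) → 1 H
  atom 4: C, bond orders sum to 2 (valence 4) → 2 H
  atom 5: C, bond orders sum to 2 (valence 4) → 2 H
  atom 6: C, bond orders sum to 2 (valence 4) → 2 H
  atom 7: C, bond orders sum to 3 (valence 4) → 1 H
  atom 8: C, bond orders sum to 3 (valence 4) → 1 H
  atom 9: O, bond orders sum to 2 (valence 2) → 0 H
  atom 10: C, bond orders sum to 2 (valence 4) → 2 H
  atom 11: C, bond orders sum to 2 (valence 4) → 2 H
  atom 12: C, bond orders sum to 2 (valence 4) → 2 H
  atom 13: C, bond orders sum to 2 (valence 4) → 2 H
  atom 14: C, bond orders sum to 2 (valence 4) → 2 H
  atom 15: C, bond orders sum to 4 (valence 4) → 0 H
  atom 16: N, bond orders sum to 3 (valence 3) → 0 H
Totals → C:12, H:19, N:1, O:3.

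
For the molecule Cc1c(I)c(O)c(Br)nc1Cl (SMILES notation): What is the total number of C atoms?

6

Count every carbon token in the SMILES (each C, including those in ring-closure positions and inside branches).
Carbon count: 6.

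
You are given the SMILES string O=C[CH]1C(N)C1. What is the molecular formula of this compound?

Walk through each heavy atom and fill implicit hydrogens from standard valence (C 4, N 3, O 2, S 2, halogen 1):
  atom 1: O, bond orders sum to 2 (valence 2) → 0 H
  atom 2: C, bond orders sum to 3 (valence 4) → 1 H
  atom 3: C with explicit H count 1
  atom 4: C, bond orders sum to 3 (valence 4) → 1 H
  atom 5: N, bond orders sum to 1 (valence 3) → 2 H
  atom 6: C, bond orders sum to 2 (valence 4) → 2 H
Totals → C:4, H:7, N:1, O:1.

C4H7NO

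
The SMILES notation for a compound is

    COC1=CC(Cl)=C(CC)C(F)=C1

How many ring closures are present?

In SMILES, each pair of matching ring-closure digits denotes one ring-closing bond; the number of such bonds equals the number of independent rings.
Ring-closure bonds here: 1.

1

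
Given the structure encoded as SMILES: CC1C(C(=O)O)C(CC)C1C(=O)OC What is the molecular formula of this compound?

C10H16O4

Walk through each heavy atom and fill implicit hydrogens from standard valence (C 4, N 3, O 2, S 2, halogen 1):
  atom 1: C, bond orders sum to 1 (valence 4) → 3 H
  atom 2: C, bond orders sum to 3 (valence 4) → 1 H
  atom 3: C, bond orders sum to 3 (valence 4) → 1 H
  atom 4: C, bond orders sum to 4 (valence 4) → 0 H
  atom 5: O, bond orders sum to 2 (valence 2) → 0 H
  atom 6: O, bond orders sum to 1 (valence 2) → 1 H
  atom 7: C, bond orders sum to 3 (valence 4) → 1 H
  atom 8: C, bond orders sum to 2 (valence 4) → 2 H
  atom 9: C, bond orders sum to 1 (valence 4) → 3 H
  atom 10: C, bond orders sum to 3 (valence 4) → 1 H
  atom 11: C, bond orders sum to 4 (valence 4) → 0 H
  atom 12: O, bond orders sum to 2 (valence 2) → 0 H
  atom 13: O, bond orders sum to 2 (valence 2) → 0 H
  atom 14: C, bond orders sum to 1 (valence 4) → 3 H
Totals → C:10, H:16, O:4.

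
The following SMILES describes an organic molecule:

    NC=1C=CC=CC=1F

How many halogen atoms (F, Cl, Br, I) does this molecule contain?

1

Halogen atoms appear at heavy-atom position 8 (1×F).
Other groups present: 1 primary amine.
Halogen count: 1.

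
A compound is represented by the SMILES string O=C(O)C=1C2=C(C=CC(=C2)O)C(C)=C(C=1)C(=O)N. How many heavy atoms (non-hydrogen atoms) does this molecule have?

18

Every atom symbol written in the SMILES (organic subset) is one heavy atom; implicit H are not written.
Heavy atoms by element → C:13, N:1, O:4.
Total: 18.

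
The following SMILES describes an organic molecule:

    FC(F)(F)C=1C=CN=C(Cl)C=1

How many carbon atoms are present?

6

Count every carbon token in the SMILES (each C, including those in ring-closure positions and inside branches).
Carbon count: 6.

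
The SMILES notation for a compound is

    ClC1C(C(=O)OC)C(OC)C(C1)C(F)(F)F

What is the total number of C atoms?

9

Count every carbon token in the SMILES (each C, including those in ring-closure positions and inside branches).
Carbon count: 9.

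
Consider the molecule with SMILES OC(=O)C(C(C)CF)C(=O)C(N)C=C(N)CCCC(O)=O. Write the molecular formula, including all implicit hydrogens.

Walk through each heavy atom and fill implicit hydrogens from standard valence (C 4, N 3, O 2, S 2, halogen 1):
  atom 1: O, bond orders sum to 1 (valence 2) → 1 H
  atom 2: C, bond orders sum to 4 (valence 4) → 0 H
  atom 3: O, bond orders sum to 2 (valence 2) → 0 H
  atom 4: C, bond orders sum to 3 (valence 4) → 1 H
  atom 5: C, bond orders sum to 3 (valence 4) → 1 H
  atom 6: C, bond orders sum to 1 (valence 4) → 3 H
  atom 7: C, bond orders sum to 2 (valence 4) → 2 H
  atom 8: F (halogen, monovalent) → 0 H
  atom 9: C, bond orders sum to 4 (valence 4) → 0 H
  atom 10: O, bond orders sum to 2 (valence 2) → 0 H
  atom 11: C, bond orders sum to 3 (valence 4) → 1 H
  atom 12: N, bond orders sum to 1 (valence 3) → 2 H
  atom 13: C, bond orders sum to 3 (valence 4) → 1 H
  atom 14: C, bond orders sum to 4 (valence 4) → 0 H
  atom 15: N, bond orders sum to 1 (valence 3) → 2 H
  atom 16: C, bond orders sum to 2 (valence 4) → 2 H
  atom 17: C, bond orders sum to 2 (valence 4) → 2 H
  atom 18: C, bond orders sum to 2 (valence 4) → 2 H
  atom 19: C, bond orders sum to 4 (valence 4) → 0 H
  atom 20: O, bond orders sum to 1 (valence 2) → 1 H
  atom 21: O, bond orders sum to 2 (valence 2) → 0 H
Totals → C:13, H:21, F:1, N:2, O:5.
In Hill order: C13H21FN2O5.

C13H21FN2O5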